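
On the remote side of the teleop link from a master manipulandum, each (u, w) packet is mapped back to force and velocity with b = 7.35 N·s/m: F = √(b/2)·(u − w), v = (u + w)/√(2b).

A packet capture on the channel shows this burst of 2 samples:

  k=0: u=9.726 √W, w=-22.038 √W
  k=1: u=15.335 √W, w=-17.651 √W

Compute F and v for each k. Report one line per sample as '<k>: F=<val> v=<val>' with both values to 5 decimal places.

k=0: u−w=31.76400, u+w=-12.31200; √(b/2)=1.91703, √(2b)=3.83406; F=1.91703×31.764=60.89251, v=-12.31200/3.83406=-3.21122
k=1: u−w=32.98600, u+w=-2.31600; √(b/2)=1.91703, √(2b)=3.83406; F=1.91703×32.986=63.23512, v=-2.31600/3.83406=-0.60406

0: F=60.89251 v=-3.21122
1: F=63.23512 v=-0.60406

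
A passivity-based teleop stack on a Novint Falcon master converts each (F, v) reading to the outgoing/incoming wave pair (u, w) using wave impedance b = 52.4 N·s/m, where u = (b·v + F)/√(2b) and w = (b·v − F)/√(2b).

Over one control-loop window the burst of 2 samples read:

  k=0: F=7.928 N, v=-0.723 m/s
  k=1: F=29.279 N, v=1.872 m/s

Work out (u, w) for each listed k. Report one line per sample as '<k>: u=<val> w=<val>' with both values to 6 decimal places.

0: u=-2.926312 w=-4.475175
1: u=12.442070 w=6.721944

k=0: b·v=52.4×(-0.723)=-37.885200; √(2b)=10.237187; u=(-37.885200+7.928)/10.237187=-2.926312, w=(-37.885200−7.928)/10.237187=-4.475175
k=1: b·v=52.4×1.872=98.092800; √(2b)=10.237187; u=(98.092800+29.279)/10.237187=12.442070, w=(98.092800−29.279)/10.237187=6.721944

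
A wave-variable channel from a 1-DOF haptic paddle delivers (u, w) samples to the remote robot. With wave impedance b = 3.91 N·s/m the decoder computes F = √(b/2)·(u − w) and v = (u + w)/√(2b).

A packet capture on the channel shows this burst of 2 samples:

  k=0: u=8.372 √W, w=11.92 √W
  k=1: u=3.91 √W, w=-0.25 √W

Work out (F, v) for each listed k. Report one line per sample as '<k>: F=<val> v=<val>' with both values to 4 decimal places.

k=0: u−w=-3.5480, u+w=20.2920; √(b/2)=1.3982, √(2b)=2.7964; F=1.3982×(-3.548)=-4.9609, v=20.2920/2.7964=7.2564
k=1: u−w=4.1600, u+w=3.6600; √(b/2)=1.3982, √(2b)=2.7964; F=1.3982×4.16=5.8166, v=3.6600/2.7964=1.3088

0: F=-4.9609 v=7.2564
1: F=5.8166 v=1.3088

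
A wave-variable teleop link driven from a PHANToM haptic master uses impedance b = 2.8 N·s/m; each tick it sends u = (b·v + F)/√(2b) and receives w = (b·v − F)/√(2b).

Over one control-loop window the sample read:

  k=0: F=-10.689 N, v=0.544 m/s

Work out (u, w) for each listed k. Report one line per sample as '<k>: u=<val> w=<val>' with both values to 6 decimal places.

k=0: b·v=2.8×0.544=1.523200; √(2b)=2.366432; u=(1.523200+(-10.689))/2.366432=-3.873257, w=(1.523200−(-10.689))/2.366432=5.160596

0: u=-3.873257 w=5.160596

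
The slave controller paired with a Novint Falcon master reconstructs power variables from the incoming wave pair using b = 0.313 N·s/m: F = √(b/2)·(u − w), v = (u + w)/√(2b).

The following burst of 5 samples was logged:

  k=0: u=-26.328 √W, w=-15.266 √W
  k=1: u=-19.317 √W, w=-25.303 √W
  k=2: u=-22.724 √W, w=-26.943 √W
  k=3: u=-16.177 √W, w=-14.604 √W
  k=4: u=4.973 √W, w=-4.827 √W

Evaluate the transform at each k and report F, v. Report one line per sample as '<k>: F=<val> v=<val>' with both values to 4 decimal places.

k=0: u−w=-11.0620, u+w=-41.5940; √(b/2)=0.3956, √(2b)=0.7912; F=0.3956×(-11.062)=-4.3761, v=-41.5940/0.7912=-52.5707
k=1: u−w=5.9860, u+w=-44.6200; √(b/2)=0.3956, √(2b)=0.7912; F=0.3956×5.986=2.3681, v=-44.6200/0.7912=-56.3952
k=2: u−w=4.2190, u+w=-49.6670; √(b/2)=0.3956, √(2b)=0.7912; F=0.3956×4.219=1.6690, v=-49.6670/0.7912=-62.7741
k=3: u−w=-1.5730, u+w=-30.7810; √(b/2)=0.3956, √(2b)=0.7912; F=0.3956×(-1.573)=-0.6223, v=-30.7810/0.7912=-38.9041
k=4: u−w=9.8000, u+w=0.1460; √(b/2)=0.3956, √(2b)=0.7912; F=0.3956×9.8=3.8769, v=0.1460/0.7912=0.1845

0: F=-4.3761 v=-52.5707
1: F=2.3681 v=-56.3952
2: F=1.6690 v=-62.7741
3: F=-0.6223 v=-38.9041
4: F=3.8769 v=0.1845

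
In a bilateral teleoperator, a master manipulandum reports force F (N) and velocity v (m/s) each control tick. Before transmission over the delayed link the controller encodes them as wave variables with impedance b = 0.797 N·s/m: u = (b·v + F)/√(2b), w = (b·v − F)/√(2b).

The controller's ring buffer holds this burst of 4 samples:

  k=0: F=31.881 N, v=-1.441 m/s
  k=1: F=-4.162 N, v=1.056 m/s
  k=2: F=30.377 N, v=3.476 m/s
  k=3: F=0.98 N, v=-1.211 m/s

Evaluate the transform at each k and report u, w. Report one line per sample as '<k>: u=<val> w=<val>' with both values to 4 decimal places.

k=0: b·v=0.797×(-1.441)=-1.1485; √(2b)=1.2625; u=(-1.1485+31.881)/1.2625=24.3419, w=(-1.1485−31.881)/1.2625=-26.1612
k=1: b·v=0.797×1.056=0.8416; √(2b)=1.2625; u=(0.8416+(-4.162))/1.2625=-2.6299, w=(0.8416−(-4.162))/1.2625=3.9632
k=2: b·v=0.797×3.476=2.7704; √(2b)=1.2625; u=(2.7704+30.377)/1.2625=26.2546, w=(2.7704−30.377)/1.2625=-21.8660
k=3: b·v=0.797×(-1.211)=-0.9652; √(2b)=1.2625; u=(-0.9652+0.98)/1.2625=0.0117, w=(-0.9652−0.98)/1.2625=-1.5407

0: u=24.3419 w=-26.1612
1: u=-2.6299 w=3.9632
2: u=26.2546 w=-21.8660
3: u=0.0117 w=-1.5407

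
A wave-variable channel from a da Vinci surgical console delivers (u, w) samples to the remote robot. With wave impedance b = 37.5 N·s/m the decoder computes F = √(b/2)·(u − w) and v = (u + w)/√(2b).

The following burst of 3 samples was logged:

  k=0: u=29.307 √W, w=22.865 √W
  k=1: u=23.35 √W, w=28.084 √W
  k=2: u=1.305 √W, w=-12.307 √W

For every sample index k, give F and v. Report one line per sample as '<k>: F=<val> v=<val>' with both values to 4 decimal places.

k=0: u−w=6.4420, u+w=52.1720; √(b/2)=4.3301, √(2b)=8.6603; F=4.3301×6.442=27.8947, v=52.1720/8.6603=6.0243
k=1: u−w=-4.7340, u+w=51.4340; √(b/2)=4.3301, √(2b)=8.6603; F=4.3301×(-4.734)=-20.4988, v=51.4340/8.6603=5.9391
k=2: u−w=13.6120, u+w=-11.0020; √(b/2)=4.3301, √(2b)=8.6603; F=4.3301×13.612=58.9417, v=-11.0020/8.6603=-1.2704

0: F=27.8947 v=6.0243
1: F=-20.4988 v=5.9391
2: F=58.9417 v=-1.2704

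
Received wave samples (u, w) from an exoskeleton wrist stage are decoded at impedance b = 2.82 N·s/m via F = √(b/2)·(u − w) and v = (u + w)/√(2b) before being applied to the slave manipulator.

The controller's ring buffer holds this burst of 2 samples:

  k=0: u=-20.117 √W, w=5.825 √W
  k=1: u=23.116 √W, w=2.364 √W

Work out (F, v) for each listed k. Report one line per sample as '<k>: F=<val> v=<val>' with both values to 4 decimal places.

k=0: u−w=-25.9420, u+w=-14.2920; √(b/2)=1.1874, √(2b)=2.3749; F=1.1874×(-25.942)=-30.8044, v=-14.2920/2.3749=-6.0180
k=1: u−w=20.7520, u+w=25.4800; √(b/2)=1.1874, √(2b)=2.3749; F=1.1874×20.752=24.6416, v=25.4800/2.3749=10.7290

0: F=-30.8044 v=-6.0180
1: F=24.6416 v=10.7290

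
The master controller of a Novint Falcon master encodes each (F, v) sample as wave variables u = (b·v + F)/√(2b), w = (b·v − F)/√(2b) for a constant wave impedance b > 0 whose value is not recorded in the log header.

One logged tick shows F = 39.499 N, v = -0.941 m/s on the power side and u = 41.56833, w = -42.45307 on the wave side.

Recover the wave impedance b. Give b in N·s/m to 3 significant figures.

b = 0.442 N·s/m

u + w = -0.8847;  u + w = √(2b)·v, so √(2b) = -0.8847/(-0.941) = 0.9402.
b = (√(2b))²/2 = 0.8840/2 = 0.4420.
(Check via u − w = 2F/√(2b): u − w = 84.0214, 2F/√(2b) = 84.0214.)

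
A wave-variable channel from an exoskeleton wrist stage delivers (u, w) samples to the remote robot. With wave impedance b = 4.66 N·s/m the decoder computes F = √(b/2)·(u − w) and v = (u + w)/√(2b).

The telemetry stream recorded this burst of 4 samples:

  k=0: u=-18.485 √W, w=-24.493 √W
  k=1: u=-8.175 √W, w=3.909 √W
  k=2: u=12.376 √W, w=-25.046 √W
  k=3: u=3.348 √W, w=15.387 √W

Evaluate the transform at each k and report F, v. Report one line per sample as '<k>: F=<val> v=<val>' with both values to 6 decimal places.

0: F=9.170814 v=-14.077912
1: F=-18.445425 v=-1.397375
2: F=57.122204 v=-4.150196
3: F=-18.376736 v=6.136853

k=0: u−w=6.008000, u+w=-42.978000; √(b/2)=1.526434, √(2b)=3.052868; F=1.526434×6.008=9.170814, v=-42.978000/3.052868=-14.077912
k=1: u−w=-12.084000, u+w=-4.266000; √(b/2)=1.526434, √(2b)=3.052868; F=1.526434×(-12.084)=-18.445425, v=-4.266000/3.052868=-1.397375
k=2: u−w=37.422000, u+w=-12.670000; √(b/2)=1.526434, √(2b)=3.052868; F=1.526434×37.422=57.122204, v=-12.670000/3.052868=-4.150196
k=3: u−w=-12.039000, u+w=18.735000; √(b/2)=1.526434, √(2b)=3.052868; F=1.526434×(-12.039)=-18.376736, v=18.735000/3.052868=6.136853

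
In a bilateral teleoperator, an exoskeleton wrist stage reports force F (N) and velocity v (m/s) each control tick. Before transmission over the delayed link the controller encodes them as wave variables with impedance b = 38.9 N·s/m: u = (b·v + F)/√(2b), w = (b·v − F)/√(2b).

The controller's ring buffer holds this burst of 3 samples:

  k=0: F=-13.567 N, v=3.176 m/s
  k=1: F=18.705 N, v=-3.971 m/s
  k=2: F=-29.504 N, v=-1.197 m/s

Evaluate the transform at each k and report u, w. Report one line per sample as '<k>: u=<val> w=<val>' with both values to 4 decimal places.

0: u=12.4687 w=15.5450
1: u=-15.3923 w=-19.6336
2: u=-8.6240 w=-1.9341

k=0: b·v=38.9×3.176=123.5464; √(2b)=8.8204; u=(123.5464+(-13.567))/8.8204=12.4687, w=(123.5464−(-13.567))/8.8204=15.5450
k=1: b·v=38.9×(-3.971)=-154.4719; √(2b)=8.8204; u=(-154.4719+18.705)/8.8204=-15.3923, w=(-154.4719−18.705)/8.8204=-19.6336
k=2: b·v=38.9×(-1.197)=-46.5633; √(2b)=8.8204; u=(-46.5633+(-29.504))/8.8204=-8.6240, w=(-46.5633−(-29.504))/8.8204=-1.9341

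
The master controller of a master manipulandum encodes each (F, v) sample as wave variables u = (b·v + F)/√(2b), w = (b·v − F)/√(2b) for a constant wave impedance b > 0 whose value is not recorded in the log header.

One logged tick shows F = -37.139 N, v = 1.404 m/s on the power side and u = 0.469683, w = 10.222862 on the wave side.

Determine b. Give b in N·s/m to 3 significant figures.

u + w = 10.692545;  u + w = √(2b)·v, so √(2b) = 10.692545/1.404 = 7.615773.
b = (√(2b))²/2 = 57.999995/2 = 28.999998.
(Check via u − w = 2F/√(2b): u − w = -9.753179, 2F/√(2b) = -9.753180.)

b = 29 N·s/m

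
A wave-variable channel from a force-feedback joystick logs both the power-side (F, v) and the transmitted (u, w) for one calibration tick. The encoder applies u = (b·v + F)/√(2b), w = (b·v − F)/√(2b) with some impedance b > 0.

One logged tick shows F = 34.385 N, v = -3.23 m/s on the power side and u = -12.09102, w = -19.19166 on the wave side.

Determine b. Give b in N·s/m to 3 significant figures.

b = 46.9 N·s/m

u + w = -31.28268;  u + w = √(2b)·v, so √(2b) = -31.28268/(-3.23) = 9.68504.
b = (√(2b))²/2 = 93.80000/2 = 46.90000.
(Check via u − w = 2F/√(2b): u − w = 7.10064, 2F/√(2b) = 7.10064.)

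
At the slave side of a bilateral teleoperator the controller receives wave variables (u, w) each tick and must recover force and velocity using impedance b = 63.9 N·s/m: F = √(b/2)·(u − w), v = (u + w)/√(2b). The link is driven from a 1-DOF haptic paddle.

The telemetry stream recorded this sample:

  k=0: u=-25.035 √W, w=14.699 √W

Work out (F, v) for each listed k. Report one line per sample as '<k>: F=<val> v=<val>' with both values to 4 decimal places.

0: F=-224.5938 v=-0.9143

k=0: u−w=-39.7340, u+w=-10.3360; √(b/2)=5.6524, √(2b)=11.3049; F=5.6524×(-39.734)=-224.5938, v=-10.3360/11.3049=-0.9143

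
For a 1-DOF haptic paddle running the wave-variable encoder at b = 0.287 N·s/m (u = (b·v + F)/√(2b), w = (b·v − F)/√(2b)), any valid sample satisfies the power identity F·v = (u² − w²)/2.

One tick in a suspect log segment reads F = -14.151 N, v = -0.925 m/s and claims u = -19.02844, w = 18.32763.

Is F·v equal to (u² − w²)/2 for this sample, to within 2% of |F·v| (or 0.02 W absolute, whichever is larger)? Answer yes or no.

F·v = (-14.151)×(-0.925) = 13.08967 W.
(u² − w²)/2 = (362.08153 − 335.90202)/2 = 13.08975 W.
|Δ| = 0.00008;  2% of max(1, |F·v|) = 0.26179.

yes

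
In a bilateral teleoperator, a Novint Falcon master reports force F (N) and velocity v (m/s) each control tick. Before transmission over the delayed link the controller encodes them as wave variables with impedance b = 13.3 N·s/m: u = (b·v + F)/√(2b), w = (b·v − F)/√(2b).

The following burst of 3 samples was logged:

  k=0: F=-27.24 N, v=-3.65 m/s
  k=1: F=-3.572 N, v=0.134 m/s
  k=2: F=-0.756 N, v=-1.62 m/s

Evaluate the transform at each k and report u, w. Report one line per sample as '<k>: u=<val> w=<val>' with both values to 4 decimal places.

0: u=-14.6941 w=-4.1309
1: u=-0.3470 w=1.0381
2: u=-4.3242 w=-4.0310

k=0: b·v=13.3×(-3.65)=-48.5450; √(2b)=5.1575; u=(-48.5450+(-27.24))/5.1575=-14.6941, w=(-48.5450−(-27.24))/5.1575=-4.1309
k=1: b·v=13.3×0.134=1.7822; √(2b)=5.1575; u=(1.7822+(-3.572))/5.1575=-0.3470, w=(1.7822−(-3.572))/5.1575=1.0381
k=2: b·v=13.3×(-1.62)=-21.5460; √(2b)=5.1575; u=(-21.5460+(-0.756))/5.1575=-4.3242, w=(-21.5460−(-0.756))/5.1575=-4.0310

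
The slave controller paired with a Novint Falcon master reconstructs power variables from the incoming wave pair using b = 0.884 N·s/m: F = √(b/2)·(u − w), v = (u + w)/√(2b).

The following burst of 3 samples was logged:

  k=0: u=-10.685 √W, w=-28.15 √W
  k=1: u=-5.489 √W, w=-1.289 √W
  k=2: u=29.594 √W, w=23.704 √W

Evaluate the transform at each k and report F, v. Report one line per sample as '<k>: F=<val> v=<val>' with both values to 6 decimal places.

k=0: u−w=17.465000, u+w=-38.835000; √(b/2)=0.664831, √(2b)=1.329662; F=0.664831×17.465=11.611270, v=-38.835000/1.329662=-29.206679
k=1: u−w=-4.200000, u+w=-6.778000; √(b/2)=0.664831, √(2b)=1.329662; F=0.664831×(-4.2)=-2.792289, v=-6.778000/1.329662=-5.097538
k=2: u−w=5.890000, u+w=53.298000; √(b/2)=0.664831, √(2b)=1.329662; F=0.664831×5.89=3.915853, v=53.298000/1.329662=40.083883

0: F=11.611270 v=-29.206679
1: F=-2.792289 v=-5.097538
2: F=3.915853 v=40.083883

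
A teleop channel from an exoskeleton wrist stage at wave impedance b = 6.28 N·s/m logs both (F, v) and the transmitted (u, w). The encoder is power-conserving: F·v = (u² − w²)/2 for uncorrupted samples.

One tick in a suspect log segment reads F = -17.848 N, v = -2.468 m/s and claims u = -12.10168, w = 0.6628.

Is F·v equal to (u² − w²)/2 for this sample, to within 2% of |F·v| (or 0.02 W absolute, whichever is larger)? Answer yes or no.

F·v = (-17.848)×(-2.468) = 44.04886 W.
(u² − w²)/2 = (146.45066 − 0.43930)/2 = 73.00568 W.
|Δ| = 28.95681;  2% of max(1, |F·v|) = 0.88098.

no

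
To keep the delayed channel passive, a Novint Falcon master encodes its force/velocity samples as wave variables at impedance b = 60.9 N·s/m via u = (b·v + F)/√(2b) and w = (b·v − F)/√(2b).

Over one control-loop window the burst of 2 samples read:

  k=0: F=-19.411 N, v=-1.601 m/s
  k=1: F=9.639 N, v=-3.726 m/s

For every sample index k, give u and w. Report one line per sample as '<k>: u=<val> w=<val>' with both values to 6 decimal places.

0: u=-10.593393 w=-7.075730
1: u=-19.687244 w=-21.434024

k=0: b·v=60.9×(-1.601)=-97.500900; √(2b)=11.036304; u=(-97.500900+(-19.411))/11.036304=-10.593393, w=(-97.500900−(-19.411))/11.036304=-7.075730
k=1: b·v=60.9×(-3.726)=-226.913400; √(2b)=11.036304; u=(-226.913400+9.639)/11.036304=-19.687244, w=(-226.913400−9.639)/11.036304=-21.434024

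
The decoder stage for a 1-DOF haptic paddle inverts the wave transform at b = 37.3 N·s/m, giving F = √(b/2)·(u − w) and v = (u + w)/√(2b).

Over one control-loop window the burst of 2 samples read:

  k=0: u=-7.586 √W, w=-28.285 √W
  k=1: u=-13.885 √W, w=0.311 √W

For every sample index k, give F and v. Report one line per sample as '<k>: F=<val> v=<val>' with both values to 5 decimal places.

0: F=89.38997 v=-4.15312
1: F=-61.30634 v=-1.57159

k=0: u−w=20.69900, u+w=-35.87100; √(b/2)=4.31856, √(2b)=8.63713; F=4.31856×20.699=89.38997, v=-35.87100/8.63713=-4.15312
k=1: u−w=-14.19600, u+w=-13.57400; √(b/2)=4.31856, √(2b)=8.63713; F=4.31856×(-14.196)=-61.30634, v=-13.57400/8.63713=-1.57159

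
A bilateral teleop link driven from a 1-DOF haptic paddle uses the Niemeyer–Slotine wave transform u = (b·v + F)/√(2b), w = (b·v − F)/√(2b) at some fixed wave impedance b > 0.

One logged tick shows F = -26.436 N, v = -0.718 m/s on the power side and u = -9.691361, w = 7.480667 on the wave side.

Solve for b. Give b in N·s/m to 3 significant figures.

b = 4.74 N·s/m

u + w = -2.210694;  u + w = √(2b)·v, so √(2b) = -2.210694/(-0.718) = 3.078961.
b = (√(2b))²/2 = 9.480001/2 = 4.740000.
(Check via u − w = 2F/√(2b): u − w = -17.172028, 2F/√(2b) = -17.172027.)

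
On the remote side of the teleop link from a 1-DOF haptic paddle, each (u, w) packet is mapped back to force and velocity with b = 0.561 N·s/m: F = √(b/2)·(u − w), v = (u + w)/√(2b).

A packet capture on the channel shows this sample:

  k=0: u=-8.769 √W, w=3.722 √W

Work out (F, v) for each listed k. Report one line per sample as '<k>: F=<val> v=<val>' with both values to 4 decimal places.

0: F=-6.6155 v=-4.7647

k=0: u−w=-12.4910, u+w=-5.0470; √(b/2)=0.5296, √(2b)=1.0592; F=0.5296×(-12.491)=-6.6155, v=-5.0470/1.0592=-4.7647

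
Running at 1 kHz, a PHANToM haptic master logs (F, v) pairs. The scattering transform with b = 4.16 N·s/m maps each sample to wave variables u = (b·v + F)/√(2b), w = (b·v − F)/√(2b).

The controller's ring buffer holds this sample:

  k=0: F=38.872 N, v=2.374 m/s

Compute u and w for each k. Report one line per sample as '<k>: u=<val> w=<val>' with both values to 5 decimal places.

0: u=16.90027 w=-10.05261

k=0: b·v=4.16×2.374=9.87584; √(2b)=2.88444; u=(9.87584+38.872)/2.88444=16.90027, w=(9.87584−38.872)/2.88444=-10.05261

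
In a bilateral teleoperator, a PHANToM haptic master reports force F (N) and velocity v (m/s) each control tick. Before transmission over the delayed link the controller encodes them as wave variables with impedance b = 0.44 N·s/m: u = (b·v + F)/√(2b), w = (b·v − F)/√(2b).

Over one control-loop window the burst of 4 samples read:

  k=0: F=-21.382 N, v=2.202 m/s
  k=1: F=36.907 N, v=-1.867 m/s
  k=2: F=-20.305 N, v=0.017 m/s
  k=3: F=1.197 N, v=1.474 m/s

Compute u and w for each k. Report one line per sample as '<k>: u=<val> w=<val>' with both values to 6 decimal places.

k=0: b·v=0.44×2.202=0.968880; √(2b)=0.938083; u=(0.968880+(-21.382))/0.938083=-21.760459, w=(0.968880−(-21.382))/0.938083=23.826118
k=1: b·v=0.44×(-1.867)=-0.821480; √(2b)=0.938083; u=(-0.821480+36.907)/0.938083=38.467294, w=(-0.821480−36.907)/0.938083=-40.218695
k=2: b·v=0.44×0.017=0.007480; √(2b)=0.938083; u=(0.007480+(-20.305))/0.938083=-21.637229, w=(0.007480−(-20.305))/0.938083=21.653176
k=3: b·v=0.44×1.474=0.648560; √(2b)=0.938083; u=(0.648560+1.197)/0.938083=1.967374, w=(0.648560−1.197)/0.938083=-0.584639

0: u=-21.760459 w=23.826118
1: u=38.467294 w=-40.218695
2: u=-21.637229 w=21.653176
3: u=1.967374 w=-0.584639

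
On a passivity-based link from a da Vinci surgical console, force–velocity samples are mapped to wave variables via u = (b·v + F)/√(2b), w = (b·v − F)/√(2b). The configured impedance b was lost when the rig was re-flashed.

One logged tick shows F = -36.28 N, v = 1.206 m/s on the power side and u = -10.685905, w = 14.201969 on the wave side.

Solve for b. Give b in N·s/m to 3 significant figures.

b = 4.25 N·s/m

u + w = 3.516064;  u + w = √(2b)·v, so √(2b) = 3.516064/1.206 = 2.915476.
b = (√(2b))²/2 = 8.500000/2 = 4.250000.
(Check via u − w = 2F/√(2b): u − w = -24.887874, 2F/√(2b) = -24.887875.)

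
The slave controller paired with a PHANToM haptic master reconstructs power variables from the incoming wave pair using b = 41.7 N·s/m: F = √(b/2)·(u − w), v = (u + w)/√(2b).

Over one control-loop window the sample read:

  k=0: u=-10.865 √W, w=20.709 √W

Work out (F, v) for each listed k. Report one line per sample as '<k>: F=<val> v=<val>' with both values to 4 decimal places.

0: F=-144.1726 v=1.0779

k=0: u−w=-31.5740, u+w=9.8440; √(b/2)=4.5662, √(2b)=9.1324; F=4.5662×(-31.574)=-144.1726, v=9.8440/9.1324=1.0779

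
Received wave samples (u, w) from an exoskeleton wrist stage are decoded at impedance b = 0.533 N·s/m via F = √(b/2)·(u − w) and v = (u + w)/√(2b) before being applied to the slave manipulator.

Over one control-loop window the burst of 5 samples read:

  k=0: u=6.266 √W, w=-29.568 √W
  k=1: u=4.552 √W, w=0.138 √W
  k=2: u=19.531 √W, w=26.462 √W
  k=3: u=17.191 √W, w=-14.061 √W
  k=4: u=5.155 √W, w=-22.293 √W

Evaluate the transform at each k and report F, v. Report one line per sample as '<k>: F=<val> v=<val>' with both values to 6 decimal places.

0: F=18.498814 v=-22.569118
1: F=2.278667 v=4.542493
2: F=-3.578034 v=44.546454
3: F=16.133419 v=3.031557
4: F=14.169656 v=-16.598985

k=0: u−w=35.834000, u+w=-23.302000; √(b/2)=0.516236, √(2b)=1.032473; F=0.516236×35.834=18.498814, v=-23.302000/1.032473=-22.569118
k=1: u−w=4.414000, u+w=4.690000; √(b/2)=0.516236, √(2b)=1.032473; F=0.516236×4.414=2.278667, v=4.690000/1.032473=4.542493
k=2: u−w=-6.931000, u+w=45.993000; √(b/2)=0.516236, √(2b)=1.032473; F=0.516236×(-6.931)=-3.578034, v=45.993000/1.032473=44.546454
k=3: u−w=31.252000, u+w=3.130000; √(b/2)=0.516236, √(2b)=1.032473; F=0.516236×31.252=16.133419, v=3.130000/1.032473=3.031557
k=4: u−w=27.448000, u+w=-17.138000; √(b/2)=0.516236, √(2b)=1.032473; F=0.516236×27.448=14.169656, v=-17.138000/1.032473=-16.598985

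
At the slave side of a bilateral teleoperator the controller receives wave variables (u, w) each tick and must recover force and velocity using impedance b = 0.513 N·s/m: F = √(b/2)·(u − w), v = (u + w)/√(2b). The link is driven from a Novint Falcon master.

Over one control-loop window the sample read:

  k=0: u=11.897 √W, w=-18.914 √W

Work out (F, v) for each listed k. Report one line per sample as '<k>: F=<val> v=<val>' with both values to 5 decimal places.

k=0: u−w=30.81100, u+w=-7.01700; √(b/2)=0.50646, √(2b)=1.01292; F=0.50646×30.811=15.60449, v=-7.01700/1.01292=-6.92752

0: F=15.60449 v=-6.92752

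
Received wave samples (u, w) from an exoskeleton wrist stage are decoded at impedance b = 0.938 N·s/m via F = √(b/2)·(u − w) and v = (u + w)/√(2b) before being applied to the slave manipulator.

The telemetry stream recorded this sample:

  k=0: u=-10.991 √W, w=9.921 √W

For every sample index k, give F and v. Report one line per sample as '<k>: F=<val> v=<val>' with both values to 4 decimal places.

0: F=-14.3213 v=-0.7812

k=0: u−w=-20.9120, u+w=-1.0700; √(b/2)=0.6848, √(2b)=1.3697; F=0.6848×(-20.912)=-14.3213, v=-1.0700/1.3697=-0.7812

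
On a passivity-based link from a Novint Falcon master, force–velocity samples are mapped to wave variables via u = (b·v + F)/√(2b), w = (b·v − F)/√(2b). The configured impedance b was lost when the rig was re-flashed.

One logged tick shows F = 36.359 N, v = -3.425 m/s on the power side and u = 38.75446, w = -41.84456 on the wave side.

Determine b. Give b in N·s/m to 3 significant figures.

u + w = -3.09010;  u + w = √(2b)·v, so √(2b) = -3.09010/(-3.425) = 0.90222.
b = (√(2b))²/2 = 0.81400/2 = 0.40700.
(Check via u − w = 2F/√(2b): u − w = 80.59902, 2F/√(2b) = 80.59906.)

b = 0.407 N·s/m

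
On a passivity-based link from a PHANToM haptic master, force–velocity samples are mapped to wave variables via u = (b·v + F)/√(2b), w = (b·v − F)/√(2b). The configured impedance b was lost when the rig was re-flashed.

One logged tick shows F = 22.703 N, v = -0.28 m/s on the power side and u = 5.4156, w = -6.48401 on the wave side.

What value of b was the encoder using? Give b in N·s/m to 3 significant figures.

b = 7.28 N·s/m

u + w = -1.06841;  u + w = √(2b)·v, so √(2b) = -1.06841/(-0.28) = 3.81575.
b = (√(2b))²/2 = 14.55995/2 = 7.27997.
(Check via u − w = 2F/√(2b): u − w = 11.89961, 2F/√(2b) = 11.89963.)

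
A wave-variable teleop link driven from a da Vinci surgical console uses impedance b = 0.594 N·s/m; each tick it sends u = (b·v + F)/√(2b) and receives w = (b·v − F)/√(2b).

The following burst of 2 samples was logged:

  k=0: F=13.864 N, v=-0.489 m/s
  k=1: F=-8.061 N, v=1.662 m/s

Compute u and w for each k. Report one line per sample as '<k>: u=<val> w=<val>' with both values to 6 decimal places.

k=0: b·v=0.594×(-0.489)=-0.290466; √(2b)=1.089954; u=(-0.290466+13.864)/1.089954=12.453308, w=(-0.290466−13.864)/1.089954=-12.986295
k=1: b·v=0.594×1.662=0.987228; √(2b)=1.089954; u=(0.987228+(-8.061))/1.089954=-6.489972, w=(0.987228−(-8.061))/1.089954=8.301476

0: u=12.453308 w=-12.986295
1: u=-6.489972 w=8.301476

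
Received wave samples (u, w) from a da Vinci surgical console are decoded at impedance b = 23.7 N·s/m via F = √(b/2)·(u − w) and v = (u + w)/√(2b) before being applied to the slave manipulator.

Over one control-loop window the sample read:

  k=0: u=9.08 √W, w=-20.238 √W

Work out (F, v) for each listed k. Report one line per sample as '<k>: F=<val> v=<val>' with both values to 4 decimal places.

k=0: u−w=29.3180, u+w=-11.1580; √(b/2)=3.4424, √(2b)=6.8848; F=3.4424×29.318=100.9238, v=-11.1580/6.8848=-1.6207

0: F=100.9238 v=-1.6207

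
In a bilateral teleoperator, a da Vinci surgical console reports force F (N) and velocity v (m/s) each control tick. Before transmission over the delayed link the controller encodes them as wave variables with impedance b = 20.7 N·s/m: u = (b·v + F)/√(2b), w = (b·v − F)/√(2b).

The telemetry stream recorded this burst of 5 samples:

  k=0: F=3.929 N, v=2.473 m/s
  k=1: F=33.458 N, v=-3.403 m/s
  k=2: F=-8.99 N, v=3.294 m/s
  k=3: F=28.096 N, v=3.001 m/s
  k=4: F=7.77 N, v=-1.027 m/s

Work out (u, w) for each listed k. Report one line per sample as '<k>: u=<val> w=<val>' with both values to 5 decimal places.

0: u=8.56663 w=7.34536
1: u=-5.74798 w=-16.14789
2: u=9.20006 w=11.99447
3: u=14.02125 w=5.28803
4: u=-2.09641 w=-4.51160

k=0: b·v=20.7×2.473=51.19110; √(2b)=6.43428; u=(51.19110+3.929)/6.43428=8.56663, w=(51.19110−3.929)/6.43428=7.34536
k=1: b·v=20.7×(-3.403)=-70.44210; √(2b)=6.43428; u=(-70.44210+33.458)/6.43428=-5.74798, w=(-70.44210−33.458)/6.43428=-16.14789
k=2: b·v=20.7×3.294=68.18580; √(2b)=6.43428; u=(68.18580+(-8.99))/6.43428=9.20006, w=(68.18580−(-8.99))/6.43428=11.99447
k=3: b·v=20.7×3.001=62.12070; √(2b)=6.43428; u=(62.12070+28.096)/6.43428=14.02125, w=(62.12070−28.096)/6.43428=5.28803
k=4: b·v=20.7×(-1.027)=-21.25890; √(2b)=6.43428; u=(-21.25890+7.77)/6.43428=-2.09641, w=(-21.25890−7.77)/6.43428=-4.51160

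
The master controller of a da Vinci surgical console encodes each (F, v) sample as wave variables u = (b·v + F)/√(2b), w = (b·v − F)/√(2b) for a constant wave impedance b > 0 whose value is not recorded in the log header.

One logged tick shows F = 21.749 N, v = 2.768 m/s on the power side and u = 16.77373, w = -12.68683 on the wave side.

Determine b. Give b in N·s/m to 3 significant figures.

u + w = 4.0869;  u + w = √(2b)·v, so √(2b) = 4.0869/2.768 = 1.4765.
b = (√(2b))²/2 = 2.1800/2 = 1.0900.
(Check via u − w = 2F/√(2b): u − w = 29.4606, 2F/√(2b) = 29.4606.)

b = 1.09 N·s/m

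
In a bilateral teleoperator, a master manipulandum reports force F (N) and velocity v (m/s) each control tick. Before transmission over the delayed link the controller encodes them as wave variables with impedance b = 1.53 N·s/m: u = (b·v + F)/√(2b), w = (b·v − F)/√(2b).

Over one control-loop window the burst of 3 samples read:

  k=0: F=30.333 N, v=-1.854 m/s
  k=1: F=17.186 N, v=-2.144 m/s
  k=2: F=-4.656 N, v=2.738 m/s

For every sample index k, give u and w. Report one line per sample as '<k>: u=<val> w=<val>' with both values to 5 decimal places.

k=0: b·v=1.53×(-1.854)=-2.83662; √(2b)=1.74929; u=(-2.83662+30.333)/1.74929=15.71863, w=(-2.83662−30.333)/1.74929=-18.96181
k=1: b·v=1.53×(-2.144)=-3.28032; √(2b)=1.74929; u=(-3.28032+17.186)/1.74929=7.94935, w=(-3.28032−17.186)/1.74929=-11.69982
k=2: b·v=1.53×2.738=4.18914; √(2b)=1.74929; u=(4.18914+(-4.656))/1.74929=-0.26689, w=(4.18914−(-4.656))/1.74929=5.05643

0: u=15.71863 w=-18.96181
1: u=7.94935 w=-11.69982
2: u=-0.26689 w=5.05643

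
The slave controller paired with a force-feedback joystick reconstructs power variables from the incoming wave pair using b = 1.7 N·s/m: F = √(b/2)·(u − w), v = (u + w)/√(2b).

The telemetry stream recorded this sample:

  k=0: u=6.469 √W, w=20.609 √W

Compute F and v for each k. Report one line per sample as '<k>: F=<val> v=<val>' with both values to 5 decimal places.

k=0: u−w=-14.14000, u+w=27.07800; √(b/2)=0.92195, √(2b)=1.84391; F=0.92195×(-14.14)=-13.03644, v=27.07800/1.84391=14.68511

0: F=-13.03644 v=14.68511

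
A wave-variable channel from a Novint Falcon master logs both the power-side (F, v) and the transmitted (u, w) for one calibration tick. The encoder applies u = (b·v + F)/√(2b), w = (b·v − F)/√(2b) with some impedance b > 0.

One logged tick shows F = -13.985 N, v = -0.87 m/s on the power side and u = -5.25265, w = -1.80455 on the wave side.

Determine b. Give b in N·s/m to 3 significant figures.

b = 32.9 N·s/m

u + w = -7.05720;  u + w = √(2b)·v, so √(2b) = -7.05720/(-0.87) = 8.11172.
b = (√(2b))²/2 = 65.80007/2 = 32.90003.
(Check via u − w = 2F/√(2b): u − w = -3.44810, 2F/√(2b) = -3.44810.)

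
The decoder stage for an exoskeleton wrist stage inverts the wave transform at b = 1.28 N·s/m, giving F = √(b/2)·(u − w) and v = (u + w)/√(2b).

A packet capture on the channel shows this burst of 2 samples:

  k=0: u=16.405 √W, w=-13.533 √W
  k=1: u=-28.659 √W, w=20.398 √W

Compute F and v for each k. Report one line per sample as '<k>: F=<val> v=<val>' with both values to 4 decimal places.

k=0: u−w=29.9380, u+w=2.8720; √(b/2)=0.8000, √(2b)=1.6000; F=0.8000×29.938=23.9504, v=2.8720/1.6000=1.7950
k=1: u−w=-49.0570, u+w=-8.2610; √(b/2)=0.8000, √(2b)=1.6000; F=0.8000×(-49.057)=-39.2456, v=-8.2610/1.6000=-5.1631

0: F=23.9504 v=1.7950
1: F=-39.2456 v=-5.1631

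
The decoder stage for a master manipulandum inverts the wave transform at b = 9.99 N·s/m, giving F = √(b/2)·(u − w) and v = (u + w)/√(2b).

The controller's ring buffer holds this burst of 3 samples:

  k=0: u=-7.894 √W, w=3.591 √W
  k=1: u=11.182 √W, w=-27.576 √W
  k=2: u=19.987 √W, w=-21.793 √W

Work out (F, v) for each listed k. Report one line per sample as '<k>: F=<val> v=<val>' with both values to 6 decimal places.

k=0: u−w=-11.485000, u+w=-4.303000; √(b/2)=2.234950, √(2b)=4.469899; F=2.234950×(-11.485)=-25.668397, v=-4.303000/4.469899=-0.962662
k=1: u−w=38.758000, u+w=-16.394000; √(b/2)=2.234950, √(2b)=4.469899; F=2.234950×38.758=86.622179, v=-16.394000/4.469899=-3.667644
k=2: u−w=41.780000, u+w=-1.806000; √(b/2)=2.234950, √(2b)=4.469899; F=2.234950×41.78=93.376197, v=-1.806000/4.469899=-0.404036

0: F=-25.668397 v=-0.962662
1: F=86.622179 v=-3.667644
2: F=93.376197 v=-0.404036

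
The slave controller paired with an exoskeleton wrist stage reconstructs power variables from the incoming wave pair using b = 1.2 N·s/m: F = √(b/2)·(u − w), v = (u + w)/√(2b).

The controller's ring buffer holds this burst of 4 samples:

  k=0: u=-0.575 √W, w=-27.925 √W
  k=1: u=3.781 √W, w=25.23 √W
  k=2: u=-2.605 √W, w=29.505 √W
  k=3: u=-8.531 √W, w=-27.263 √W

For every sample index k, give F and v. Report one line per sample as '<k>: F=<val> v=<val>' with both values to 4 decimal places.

0: F=21.1852 v=-18.3967
1: F=-16.6143 v=18.7265
2: F=-24.8723 v=17.3639
3: F=14.5097 v=-23.1049

k=0: u−w=27.3500, u+w=-28.5000; √(b/2)=0.7746, √(2b)=1.5492; F=0.7746×27.35=21.1852, v=-28.5000/1.5492=-18.3967
k=1: u−w=-21.4490, u+w=29.0110; √(b/2)=0.7746, √(2b)=1.5492; F=0.7746×(-21.449)=-16.6143, v=29.0110/1.5492=18.7265
k=2: u−w=-32.1100, u+w=26.9000; √(b/2)=0.7746, √(2b)=1.5492; F=0.7746×(-32.11)=-24.8723, v=26.9000/1.5492=17.3639
k=3: u−w=18.7320, u+w=-35.7940; √(b/2)=0.7746, √(2b)=1.5492; F=0.7746×18.732=14.5097, v=-35.7940/1.5492=-23.1049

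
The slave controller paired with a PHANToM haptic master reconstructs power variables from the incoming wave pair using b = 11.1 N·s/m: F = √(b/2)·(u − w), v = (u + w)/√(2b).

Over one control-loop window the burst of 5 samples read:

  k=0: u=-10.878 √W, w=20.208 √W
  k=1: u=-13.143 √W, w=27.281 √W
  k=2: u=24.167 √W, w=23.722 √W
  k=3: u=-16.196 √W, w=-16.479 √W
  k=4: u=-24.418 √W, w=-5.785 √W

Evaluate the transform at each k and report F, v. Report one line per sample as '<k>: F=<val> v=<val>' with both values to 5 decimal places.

k=0: u−w=-31.08600, u+w=9.33000; √(b/2)=2.35584, √(2b)=4.71169; F=2.35584×(-31.086)=-73.23376, v=9.33000/4.71169=1.98018
k=1: u−w=-40.42400, u+w=14.13800; √(b/2)=2.35584, √(2b)=4.71169; F=2.35584×(-40.424)=-95.23263, v=14.13800/4.71169=3.00062
k=2: u−w=0.44500, u+w=47.88900; √(b/2)=2.35584, √(2b)=4.71169; F=2.35584×0.445=1.04835, v=47.88900/4.71169=10.16387
k=3: u−w=0.28300, u+w=-32.67500; √(b/2)=2.35584, √(2b)=4.71169; F=2.35584×0.283=0.66670, v=-32.67500/4.71169=-6.93488
k=4: u−w=-18.63300, u+w=-30.20300; √(b/2)=2.35584, √(2b)=4.71169; F=2.35584×(-18.633)=-43.89644, v=-30.20300/4.71169=-6.41023

0: F=-73.23376 v=1.98018
1: F=-95.23263 v=3.00062
2: F=1.04835 v=10.16387
3: F=0.66670 v=-6.93488
4: F=-43.89644 v=-6.41023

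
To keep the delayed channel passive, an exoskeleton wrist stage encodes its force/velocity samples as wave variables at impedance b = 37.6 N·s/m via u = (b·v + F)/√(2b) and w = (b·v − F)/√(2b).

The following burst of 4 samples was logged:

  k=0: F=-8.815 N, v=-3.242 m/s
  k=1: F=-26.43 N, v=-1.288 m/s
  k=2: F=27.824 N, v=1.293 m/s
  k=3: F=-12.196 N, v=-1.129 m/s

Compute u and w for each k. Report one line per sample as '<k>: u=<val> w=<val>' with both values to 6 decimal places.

0: u=-15.073491 w=-13.040463
1: u=-8.632447 w=-2.536822
2: u=8.814878 w=2.397751
3: u=-6.301626 w=-3.488829

k=0: b·v=37.6×(-3.242)=-121.899200; √(2b)=8.671793; u=(-121.899200+(-8.815))/8.671793=-15.073491, w=(-121.899200−(-8.815))/8.671793=-13.040463
k=1: b·v=37.6×(-1.288)=-48.428800; √(2b)=8.671793; u=(-48.428800+(-26.43))/8.671793=-8.632447, w=(-48.428800−(-26.43))/8.671793=-2.536822
k=2: b·v=37.6×1.293=48.616800; √(2b)=8.671793; u=(48.616800+27.824)/8.671793=8.814878, w=(48.616800−27.824)/8.671793=2.397751
k=3: b·v=37.6×(-1.129)=-42.450400; √(2b)=8.671793; u=(-42.450400+(-12.196))/8.671793=-6.301626, w=(-42.450400−(-12.196))/8.671793=-3.488829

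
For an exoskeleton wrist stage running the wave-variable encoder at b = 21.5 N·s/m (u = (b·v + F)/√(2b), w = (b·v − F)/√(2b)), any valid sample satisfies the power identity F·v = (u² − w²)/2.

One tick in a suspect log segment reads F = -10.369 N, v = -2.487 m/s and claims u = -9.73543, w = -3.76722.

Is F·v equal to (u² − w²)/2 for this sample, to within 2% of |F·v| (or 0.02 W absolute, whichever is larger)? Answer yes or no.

no

F·v = (-10.369)×(-2.487) = 25.7877 W.
(u² − w²)/2 = (94.7786 − 14.1919)/2 = 40.2933 W.
|Δ| = 14.5056;  2% of max(1, |F·v|) = 0.5158.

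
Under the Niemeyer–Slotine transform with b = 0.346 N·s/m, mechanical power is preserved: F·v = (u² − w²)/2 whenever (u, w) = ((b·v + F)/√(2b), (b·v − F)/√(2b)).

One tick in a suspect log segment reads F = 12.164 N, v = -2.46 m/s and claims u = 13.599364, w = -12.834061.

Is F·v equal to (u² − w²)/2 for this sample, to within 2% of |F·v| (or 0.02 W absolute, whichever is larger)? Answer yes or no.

no

F·v = 12.164×(-2.46) = -29.923440 W.
(u² − w²)/2 = (184.942701 − 164.713122)/2 = 10.114790 W.
|Δ| = 40.038230;  2% of max(1, |F·v|) = 0.598469.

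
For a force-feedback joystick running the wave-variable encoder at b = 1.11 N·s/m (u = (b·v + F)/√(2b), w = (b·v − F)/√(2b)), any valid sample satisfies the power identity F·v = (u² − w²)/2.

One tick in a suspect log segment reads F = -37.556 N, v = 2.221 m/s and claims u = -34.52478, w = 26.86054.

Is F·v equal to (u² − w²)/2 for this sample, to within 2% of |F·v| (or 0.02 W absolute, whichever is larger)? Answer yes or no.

F·v = (-37.556)×2.221 = -83.4119 W.
(u² − w²)/2 = (1191.9604 − 721.4886)/2 = 235.2359 W.
|Δ| = 318.6478;  2% of max(1, |F·v|) = 1.6682.

no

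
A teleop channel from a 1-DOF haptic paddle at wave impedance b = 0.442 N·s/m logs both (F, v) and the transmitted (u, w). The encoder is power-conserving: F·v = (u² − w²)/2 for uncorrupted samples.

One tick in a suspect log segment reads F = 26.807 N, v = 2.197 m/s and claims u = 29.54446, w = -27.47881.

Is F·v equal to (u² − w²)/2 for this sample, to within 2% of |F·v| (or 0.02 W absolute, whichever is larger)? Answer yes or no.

F·v = 26.807×2.197 = 58.8950 W.
(u² − w²)/2 = (872.8751 − 755.0850)/2 = 58.8951 W.
|Δ| = 0.0001;  2% of max(1, |F·v|) = 1.1779.

yes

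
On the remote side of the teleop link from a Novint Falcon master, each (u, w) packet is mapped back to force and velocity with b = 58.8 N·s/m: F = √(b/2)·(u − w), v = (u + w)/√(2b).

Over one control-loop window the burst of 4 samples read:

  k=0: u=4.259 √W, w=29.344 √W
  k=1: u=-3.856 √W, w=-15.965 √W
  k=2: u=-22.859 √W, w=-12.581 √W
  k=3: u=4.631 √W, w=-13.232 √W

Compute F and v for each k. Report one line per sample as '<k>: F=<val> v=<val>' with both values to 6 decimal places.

0: F=-136.015302 v=3.098663
1: F=65.657137 v=-1.827771
2: F=-55.729132 v=-3.268060
3: F=96.856342 v=-0.793132

k=0: u−w=-25.085000, u+w=33.603000; √(b/2)=5.422177, √(2b)=10.844353; F=5.422177×(-25.085)=-136.015302, v=33.603000/10.844353=3.098663
k=1: u−w=12.109000, u+w=-19.821000; √(b/2)=5.422177, √(2b)=10.844353; F=5.422177×12.109=65.657137, v=-19.821000/10.844353=-1.827771
k=2: u−w=-10.278000, u+w=-35.440000; √(b/2)=5.422177, √(2b)=10.844353; F=5.422177×(-10.278)=-55.729132, v=-35.440000/10.844353=-3.268060
k=3: u−w=17.863000, u+w=-8.601000; √(b/2)=5.422177, √(2b)=10.844353; F=5.422177×17.863=96.856342, v=-8.601000/10.844353=-0.793132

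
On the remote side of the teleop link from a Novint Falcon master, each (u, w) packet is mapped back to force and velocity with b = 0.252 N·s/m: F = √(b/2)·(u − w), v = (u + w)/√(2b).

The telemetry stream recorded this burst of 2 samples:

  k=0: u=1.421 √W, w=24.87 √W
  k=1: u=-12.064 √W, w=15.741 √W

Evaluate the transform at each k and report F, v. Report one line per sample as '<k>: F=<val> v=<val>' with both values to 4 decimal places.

0: F=-8.3236 v=37.0333
1: F=-9.8698 v=5.1794

k=0: u−w=-23.4490, u+w=26.2910; √(b/2)=0.3550, √(2b)=0.7099; F=0.3550×(-23.449)=-8.3236, v=26.2910/0.7099=37.0333
k=1: u−w=-27.8050, u+w=3.6770; √(b/2)=0.3550, √(2b)=0.7099; F=0.3550×(-27.805)=-9.8698, v=3.6770/0.7099=5.1794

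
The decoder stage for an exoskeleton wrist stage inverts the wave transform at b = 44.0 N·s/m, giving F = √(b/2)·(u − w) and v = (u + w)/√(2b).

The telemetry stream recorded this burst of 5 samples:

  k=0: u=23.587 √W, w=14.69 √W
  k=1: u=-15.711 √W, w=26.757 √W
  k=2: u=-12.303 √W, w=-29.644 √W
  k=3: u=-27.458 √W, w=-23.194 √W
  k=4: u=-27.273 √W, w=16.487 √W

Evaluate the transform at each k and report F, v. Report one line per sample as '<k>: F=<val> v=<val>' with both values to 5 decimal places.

k=0: u−w=8.89700, u+w=38.27700; √(b/2)=4.69042, √(2b)=9.38083; F=4.69042×8.897=41.73063, v=38.27700/9.38083=4.08034
k=1: u−w=-42.46800, u+w=11.04600; √(b/2)=4.69042, √(2b)=9.38083; F=4.69042×(-42.468)=-199.19258, v=11.04600/9.38083=1.17751
k=2: u−w=17.34100, u+w=-41.94700; √(b/2)=4.69042, √(2b)=9.38083; F=4.69042×17.341=81.33650, v=-41.94700/9.38083=-4.47157
k=3: u−w=-4.26400, u+w=-50.65200; √(b/2)=4.69042, √(2b)=9.38083; F=4.69042×(-4.264)=-19.99993, v=-50.65200/9.38083=-5.39952
k=4: u−w=-43.76000, u+w=-10.78600; √(b/2)=4.69042, √(2b)=9.38083; F=4.69042×(-43.76)=-205.25259, v=-10.78600/9.38083=-1.14979

0: F=41.73063 v=4.08034
1: F=-199.19258 v=1.17751
2: F=81.33650 v=-4.47157
3: F=-19.99993 v=-5.39952
4: F=-205.25259 v=-1.14979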